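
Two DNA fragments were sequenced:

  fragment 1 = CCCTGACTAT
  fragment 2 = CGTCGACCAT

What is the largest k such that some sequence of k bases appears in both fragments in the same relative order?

Match C (fragment 1 #1, fragment 2 #1), C (fragment 1 #3, fragment 2 #4), G (fragment 1 #5, fragment 2 #5), A (fragment 1 #6, fragment 2 #6), C (fragment 1 #7, fragment 2 #8), A (fragment 1 #9, fragment 2 #9), T (fragment 1 #10, fragment 2 #10) — 7 bases in the same relative order in both. The LCS DP gives dp[10][10] = 7, so this is optimal.

7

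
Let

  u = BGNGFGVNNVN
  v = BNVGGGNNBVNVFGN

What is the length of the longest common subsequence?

8

Taking B [1,1], G [2,4], G [4,5], G [6,6], V [7,10], N [9,11], V [10,12], N [11,15] gives a common subsequence of length 8. Since dp[11][15] = 8, nothing longer is possible.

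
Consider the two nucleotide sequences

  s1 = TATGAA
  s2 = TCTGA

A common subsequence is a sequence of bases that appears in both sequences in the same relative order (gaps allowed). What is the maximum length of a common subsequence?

4

Match T [1,1] → T [3,3] → G [4,4] → A [6,5] — 4 bases in the same relative order in both. The LCS DP gives dp[6][5] = 4, so this is optimal.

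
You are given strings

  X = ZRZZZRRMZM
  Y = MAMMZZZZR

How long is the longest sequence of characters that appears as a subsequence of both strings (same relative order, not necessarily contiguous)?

5

Let dp[i][j] be the LCS length of the first i characters of X and the first j characters of Y. dp[i][j] = dp[i-1][j-1]+1 when the i-th and j-th characters match, else max(dp[i-1][j], dp[i][j-1]).
    ·  M  A  M  M  Z  Z  Z  Z  R
 ·  0  0  0  0  0  0  0  0  0  0
 Z  0  0  0  0  0  1  1  1  1  1
 R  0  0  0  0  0  1  1  1  1  2
 Z  0  0  0  0  0  1  2  2  2  2
 Z  0  0  0  0  0  1  2  3  3  3
 Z  0  0  0  0  0  1  2  3  4  4
 R  0  0  0  0  0  1  2  3  4  5
 R  0  0  0  0  0  1  2  3  4  5
 M  0  1  1  1  1  1  2  3  4  5
 Z  0  1  1  1  1  2  2  3  4  5
 M  0  1  1  2  2  2  2  3  4  5
dp[10][9] = 5. One LCS (by backtracking along matches): ZZZZR.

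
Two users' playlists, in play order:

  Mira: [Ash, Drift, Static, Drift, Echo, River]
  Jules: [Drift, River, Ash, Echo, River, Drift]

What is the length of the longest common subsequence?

3

Taking Ash [1,3], then Echo [5,4], then River [6,5] gives a common subsequence of length 3. The LCS DP gives dp[6][6] = 3, so this is optimal.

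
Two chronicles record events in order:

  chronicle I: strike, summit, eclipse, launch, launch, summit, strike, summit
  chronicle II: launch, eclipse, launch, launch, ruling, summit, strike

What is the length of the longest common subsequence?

Pick eclipse at chronicle I[3]=chronicle II[2], launch at chronicle I[4]=chronicle II[3], launch at chronicle I[5]=chronicle II[4], summit at chronicle I[6]=chronicle II[6], strike at chronicle I[7]=chronicle II[7]; all 5 events appear in both, in order. The LCS DP gives dp[8][7] = 5, so this is optimal.

5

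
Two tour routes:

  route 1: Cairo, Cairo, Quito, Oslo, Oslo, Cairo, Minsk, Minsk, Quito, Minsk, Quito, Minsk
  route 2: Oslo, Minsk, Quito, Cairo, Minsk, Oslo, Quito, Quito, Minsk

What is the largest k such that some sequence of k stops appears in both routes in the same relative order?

Taking Quito (route 1 #3, route 2 #3); then Cairo (route 1 #6, route 2 #4); then Minsk (route 1 #7, route 2 #5); then Quito (route 1 #9, route 2 #7); then Quito (route 1 #11, route 2 #8); then Minsk (route 1 #12, route 2 #9) gives a common subsequence of length 6. The LCS DP gives dp[12][9] = 6, so this is optimal.

6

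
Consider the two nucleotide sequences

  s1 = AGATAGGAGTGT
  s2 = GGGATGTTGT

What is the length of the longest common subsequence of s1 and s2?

8

One common subsequence of length 8: G [2,1] → G [6,2] → G [7,3] → A [8,4] → G [9,6] → T [10,8] → G [11,9] → T [12,10]. Since dp[12][10] = 8, nothing longer is possible.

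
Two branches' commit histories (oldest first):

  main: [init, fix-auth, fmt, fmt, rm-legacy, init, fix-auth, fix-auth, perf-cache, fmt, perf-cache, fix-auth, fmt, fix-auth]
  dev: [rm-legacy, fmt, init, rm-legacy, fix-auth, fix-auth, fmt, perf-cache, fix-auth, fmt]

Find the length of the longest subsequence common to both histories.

Taking init (main #1, dev #3); then rm-legacy (main #5, dev #4); then fix-auth (main #7, dev #5); then fix-auth (main #8, dev #6); then fmt (main #10, dev #7); then perf-cache (main #11, dev #8); then fix-auth (main #12, dev #9); then fmt (main #13, dev #10) gives a common subsequence of length 8. dp[14][10] = 8 confirms this is the maximum.

8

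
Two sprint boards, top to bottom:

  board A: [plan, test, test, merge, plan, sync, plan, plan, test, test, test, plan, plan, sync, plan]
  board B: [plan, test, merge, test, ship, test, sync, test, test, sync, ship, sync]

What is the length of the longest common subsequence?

7

Pick plan at board A[1]=board B[1] → test at board A[2]=board B[4] → test at board A[3]=board B[6] → sync at board A[6]=board B[7] → test at board A[9]=board B[8] → test at board A[10]=board B[9] → sync at board A[14]=board B[12]; all 7 tasks appear in both, in order. Since dp[15][12] = 7, nothing longer is possible.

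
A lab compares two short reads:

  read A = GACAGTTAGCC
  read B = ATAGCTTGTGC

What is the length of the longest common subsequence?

Let dp[i][j] be the LCS length of the first i bases of read A and the first j bases of read B. dp[i][j] = dp[i-1][j-1]+1 when the i-th and j-th bases match, else max(dp[i-1][j], dp[i][j-1]).
    ·  A  T  A  G  C  T  T  G  T  G  C
 ·  0  0  0  0  0  0  0  0  0  0  0  0
 G  0  0  0  0  1  1  1  1  1  1  1  1
 A  0  1  1  1  1  1  1  1  1  1  1  1
 C  0  1  1  1  1  2  2  2  2  2  2  2
 A  0  1  1  2  2  2  2  2  2  2  2  2
 G  0  1  1  2  3  3  3  3  3  3  3  3
 T  0  1  2  2  3  3  4  4  4  4  4  4
 T  0  1  2  2  3  3  4  5  5  5  5  5
 A  0  1  2  3  3  3  4  5  5  5  5  5
 G  0  1  2  3  4  4  4  5  6  6  6  6
 C  0  1  2  3  4  5  5  5  6  6  6  7
 C  0  1  2  3  4  5  5  5  6  6  6  7
dp[11][11] = 7. One LCS (by backtracking along matches): AAGTTGC.

7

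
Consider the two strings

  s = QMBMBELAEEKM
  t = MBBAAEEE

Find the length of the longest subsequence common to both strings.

Pick M (s #2, t #1), B (s #3, t #2), B (s #5, t #3), E (s #6, t #6), E (s #9, t #7), E (s #10, t #8); all 6 characters appear in both, in order. dp[12][8] = 6 confirms this is the maximum.

6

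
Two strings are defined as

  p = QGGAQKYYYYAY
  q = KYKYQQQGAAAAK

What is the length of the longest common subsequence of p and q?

Pick Q [1,7], G [2,8], A [4,12], K [6,13]; all 4 characters appear in both, in order. Since dp[12][13] = 4, nothing longer is possible.

4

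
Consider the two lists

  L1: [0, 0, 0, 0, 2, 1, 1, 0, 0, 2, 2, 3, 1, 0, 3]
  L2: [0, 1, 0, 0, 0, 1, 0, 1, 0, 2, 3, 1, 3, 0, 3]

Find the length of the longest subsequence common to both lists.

12

One common subsequence of length 12: 0 (L1 #1, L2 #1) → 0 (L1 #2, L2 #3) → 0 (L1 #3, L2 #4) → 0 (L1 #4, L2 #5) → 1 (L1 #6, L2 #6) → 1 (L1 #7, L2 #8) → 0 (L1 #9, L2 #9) → 2 (L1 #11, L2 #10) → 3 (L1 #12, L2 #11) → 1 (L1 #13, L2 #12) → 0 (L1 #14, L2 #14) → 3 (L1 #15, L2 #15). The LCS DP gives dp[15][15] = 12, so this is optimal.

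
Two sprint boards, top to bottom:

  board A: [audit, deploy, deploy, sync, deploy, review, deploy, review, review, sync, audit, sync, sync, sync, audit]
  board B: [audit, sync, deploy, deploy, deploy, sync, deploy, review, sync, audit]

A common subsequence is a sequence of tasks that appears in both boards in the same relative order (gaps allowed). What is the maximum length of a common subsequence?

8

Pick audit [1,1], deploy [2,4], deploy [3,5], sync [4,6], deploy [7,7], review [9,8], sync [14,9], audit [15,10]; all 8 tasks appear in both, in order. The LCS DP gives dp[15][10] = 8, so this is optimal.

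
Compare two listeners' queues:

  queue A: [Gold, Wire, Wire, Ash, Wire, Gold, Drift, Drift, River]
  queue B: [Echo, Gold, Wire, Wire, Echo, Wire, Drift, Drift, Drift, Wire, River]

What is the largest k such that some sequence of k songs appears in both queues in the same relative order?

7

Pick Gold (queue A #1, queue B #2); then Wire (queue A #2, queue B #3); then Wire (queue A #3, queue B #4); then Wire (queue A #5, queue B #6); then Drift (queue A #7, queue B #8); then Drift (queue A #8, queue B #9); then River (queue A #9, queue B #11); all 7 songs appear in both, in order. dp[9][11] = 7 confirms this is the maximum.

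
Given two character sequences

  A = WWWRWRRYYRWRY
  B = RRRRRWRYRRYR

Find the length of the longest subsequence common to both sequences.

Pick R at A[4]=B[5] → W at A[5]=B[6] → R at A[7]=B[7] → Y at A[9]=B[8] → R at A[10]=B[9] → R at A[12]=B[10] → Y at A[13]=B[11]; all 7 characters appear in both, in order, and the DP table's final entry dp[13][12] is also 7, so no common subsequence is longer.

7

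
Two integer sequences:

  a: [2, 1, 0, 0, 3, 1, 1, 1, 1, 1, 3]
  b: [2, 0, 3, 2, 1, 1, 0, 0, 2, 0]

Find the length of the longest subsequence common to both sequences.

5

Let dp[i][j] be the LCS length of the first i values of a and the first j values of b. dp[i][j] = dp[i-1][j-1]+1 when the i-th and j-th values match, else max(dp[i-1][j], dp[i][j-1]).
    ·  2  0  3  2  1  1  0  0  2  0
 ·  0  0  0  0  0  0  0  0  0  0  0
 2  0  1  1  1  1  1  1  1  1  1  1
 1  0  1  1  1  1  2  2  2  2  2  2
 0  0  1  2  2  2  2  2  3  3  3  3
 0  0  1  2  2  2  2  2  3  4  4  4
 3  0  1  2  3  3  3  3  3  4  4  4
 1  0  1  2  3  3  4  4  4  4  4  4
 1  0  1  2  3  3  4  5  5  5  5  5
 1  0  1  2  3  3  4  5  5  5  5  5
 1  0  1  2  3  3  4  5  5  5  5  5
 1  0  1  2  3  3  4  5  5  5  5  5
 3  0  1  2  3  3  4  5  5  5  5  5
dp[11][10] = 5. One LCS (by backtracking along matches): 2, 0, 3, 1, 1.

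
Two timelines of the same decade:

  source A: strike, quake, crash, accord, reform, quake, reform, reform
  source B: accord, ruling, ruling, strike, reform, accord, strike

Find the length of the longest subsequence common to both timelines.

2

Match strike (source A #1, source B #4) → accord (source A #4, source B #6) — 2 events in the same relative order in both. The LCS DP gives dp[8][7] = 2, so this is optimal.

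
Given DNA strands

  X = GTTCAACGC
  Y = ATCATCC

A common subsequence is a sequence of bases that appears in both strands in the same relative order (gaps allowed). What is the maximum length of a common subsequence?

5

Let dp[i][j] be the LCS length of the first i bases of X and the first j bases of Y. dp[i][j] = dp[i-1][j-1]+1 when the i-th and j-th bases match, else max(dp[i-1][j], dp[i][j-1]).
    ·  A  T  C  A  T  C  C
 ·  0  0  0  0  0  0  0  0
 G  0  0  0  0  0  0  0  0
 T  0  0  1  1  1  1  1  1
 T  0  0  1  1  1  2  2  2
 C  0  0  1  2  2  2  3  3
 A  0  1  1  2  3  3  3  3
 A  0  1  1  2  3  3  3  3
 C  0  1  1  2  3  3  4  4
 G  0  1  1  2  3  3  4  4
 C  0  1  1  2  3  3  4  5
dp[9][7] = 5. One LCS (by backtracking along matches): TCACC.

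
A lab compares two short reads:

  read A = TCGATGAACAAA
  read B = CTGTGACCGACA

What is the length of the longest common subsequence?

Match T (read A #1, read B #2); then G (read A #3, read B #3); then T (read A #5, read B #4); then G (read A #6, read B #5); then A (read A #7, read B #6); then A (read A #8, read B #10); then C (read A #9, read B #11); then A (read A #12, read B #12) — 8 bases in the same relative order in both, and the DP table's final entry dp[12][12] is also 8, so no common subsequence is longer.

8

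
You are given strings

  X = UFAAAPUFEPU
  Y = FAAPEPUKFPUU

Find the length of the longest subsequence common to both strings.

One common subsequence of length 8: F [2,1], A [3,2], A [4,3], P [6,6], U [7,7], F [8,9], P [10,10], U [11,12], and the DP table's final entry dp[11][12] is also 8, so no common subsequence is longer.

8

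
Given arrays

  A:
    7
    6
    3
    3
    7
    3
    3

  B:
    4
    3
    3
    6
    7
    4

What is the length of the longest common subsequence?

Let dp[i][j] be the LCS length of the first i values of A and the first j values of B. dp[i][j] = dp[i-1][j-1]+1 when the i-th and j-th values match, else max(dp[i-1][j], dp[i][j-1]).
    ·  4  3  3  6  7  4
 ·  0  0  0  0  0  0  0
 7  0  0  0  0  0  1  1
 6  0  0  0  0  1  1  1
 3  0  0  1  1  1  1  1
 3  0  0  1  2  2  2  2
 7  0  0  1  2  2  3  3
 3  0  0  1  2  2  3  3
 3  0  0  1  2  2  3  3
dp[7][6] = 3. One LCS (by backtracking along matches): 3, 3, 7.

3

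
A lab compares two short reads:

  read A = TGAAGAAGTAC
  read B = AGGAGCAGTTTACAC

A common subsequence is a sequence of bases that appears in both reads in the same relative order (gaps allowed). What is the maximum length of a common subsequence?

8

Taking G (read A #2, read B #3), A (read A #4, read B #4), G (read A #5, read B #5), A (read A #7, read B #7), G (read A #8, read B #8), T (read A #9, read B #11), A (read A #10, read B #14), C (read A #11, read B #15) gives a common subsequence of length 8. The LCS DP gives dp[11][15] = 8, so this is optimal.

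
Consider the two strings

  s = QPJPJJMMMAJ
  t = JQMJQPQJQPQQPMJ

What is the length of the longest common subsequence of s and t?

One common subsequence of length 6: Q (s #1, t #5), then P (s #2, t #6), then J (s #3, t #8), then P (s #4, t #13), then M (s #9, t #14), then J (s #11, t #15). The LCS DP gives dp[11][15] = 6, so this is optimal.

6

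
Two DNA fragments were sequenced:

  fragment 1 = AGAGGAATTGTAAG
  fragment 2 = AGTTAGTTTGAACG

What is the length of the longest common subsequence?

10

One common subsequence of length 10: A [1,1], then G [2,2], then A [3,5], then G [4,6], then T [8,8], then T [9,9], then G [10,10], then A [12,11], then A [13,12], then G [14,14], and the DP table's final entry dp[14][14] is also 10, so no common subsequence is longer.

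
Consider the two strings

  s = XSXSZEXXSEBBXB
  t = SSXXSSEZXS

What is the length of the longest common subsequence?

7

Let dp[i][j] be the LCS length of the first i characters of s and the first j characters of t. dp[i][j] = dp[i-1][j-1]+1 when the i-th and j-th characters match, else max(dp[i-1][j], dp[i][j-1]).
    ·  S  S  X  X  S  S  E  Z  X  S
 ·  0  0  0  0  0  0  0  0  0  0  0
 X  0  0  0  1  1  1  1  1  1  1  1
 S  0  1  1  1  1  2  2  2  2  2  2
 X  0  1  1  2  2  2  2  2  2  3  3
 S  0  1  2  2  2  3  3  3  3  3  4
 Z  0  1  2  2  2  3  3  3  4  4  4
 E  0  1  2  2  2  3  3  4  4  4  4
 X  0  1  2  3  3  3  3  4  4  5  5
 X  0  1  2  3  4  4  4  4  4  5  5
 S  0  1  2  3  4  5  5  5  5  5  6
 E  0  1  2  3  4  5  5  6  6  6  6
 B  0  1  2  3  4  5  5  6  6  6  6
 B  0  1  2  3  4  5  5  6  6  6  6
 X  0  1  2  3  4  5  5  6  6  7  7
 B  0  1  2  3  4  5  5  6  6  7  7
dp[14][10] = 7. One LCS (by backtracking along matches): SSXXSEX.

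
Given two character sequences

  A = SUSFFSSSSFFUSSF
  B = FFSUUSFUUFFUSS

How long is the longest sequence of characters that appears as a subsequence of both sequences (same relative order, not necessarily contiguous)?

One common subsequence of length 9: S at A[1]=B[3], then U at A[2]=B[5], then S at A[3]=B[6], then F at A[4]=B[7], then F at A[10]=B[10], then F at A[11]=B[11], then U at A[12]=B[12], then S at A[13]=B[13], then S at A[14]=B[14]. The LCS DP gives dp[15][14] = 9, so this is optimal.

9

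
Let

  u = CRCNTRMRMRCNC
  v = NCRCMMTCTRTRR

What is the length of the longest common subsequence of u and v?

One common subsequence of length 7: C at u[1]=v[2]; then R at u[2]=v[3]; then C at u[3]=v[8]; then T at u[5]=v[9]; then R at u[6]=v[10]; then R at u[8]=v[12]; then R at u[10]=v[13]. The LCS DP gives dp[13][13] = 7, so this is optimal.

7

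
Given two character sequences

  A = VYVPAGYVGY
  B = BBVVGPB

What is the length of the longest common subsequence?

Match V (A #1, B #3), V (A #3, B #4), P (A #4, B #6) — 3 characters in the same relative order in both. dp[10][7] = 3 confirms this is the maximum.

3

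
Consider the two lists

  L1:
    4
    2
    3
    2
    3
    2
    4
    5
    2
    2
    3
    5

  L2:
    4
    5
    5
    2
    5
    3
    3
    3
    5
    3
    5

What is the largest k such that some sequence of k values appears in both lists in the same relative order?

Taking 4 at L1[1]=L2[1], then 2 at L1[2]=L2[4], then 3 at L1[3]=L2[7], then 3 at L1[5]=L2[8], then 5 at L1[8]=L2[9], then 3 at L1[11]=L2[10], then 5 at L1[12]=L2[11] gives a common subsequence of length 7. dp[12][11] = 7 confirms this is the maximum.

7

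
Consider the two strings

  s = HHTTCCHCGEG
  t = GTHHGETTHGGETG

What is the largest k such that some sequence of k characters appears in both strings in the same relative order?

Match H [1,3] → H [2,4] → T [3,7] → T [4,8] → H [7,9] → G [9,11] → E [10,12] → G [11,14] — 8 characters in the same relative order in both, and the DP table's final entry dp[11][14] is also 8, so no common subsequence is longer.

8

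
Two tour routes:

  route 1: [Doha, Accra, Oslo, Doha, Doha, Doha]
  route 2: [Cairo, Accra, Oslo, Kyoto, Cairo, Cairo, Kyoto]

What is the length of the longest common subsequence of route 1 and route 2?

Match Accra at route 1[2]=route 2[2], Oslo at route 1[3]=route 2[3] — 2 stops in the same relative order in both. Since dp[6][7] = 2, nothing longer is possible.

2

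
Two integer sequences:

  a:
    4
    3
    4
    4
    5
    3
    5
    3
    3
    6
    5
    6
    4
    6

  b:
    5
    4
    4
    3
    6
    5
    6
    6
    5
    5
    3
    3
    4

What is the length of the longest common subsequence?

7

Taking 4 [1,3] → 3 [2,4] → 5 [5,9] → 5 [7,10] → 3 [8,11] → 3 [9,12] → 4 [13,13] gives a common subsequence of length 7. dp[14][13] = 7 confirms this is the maximum.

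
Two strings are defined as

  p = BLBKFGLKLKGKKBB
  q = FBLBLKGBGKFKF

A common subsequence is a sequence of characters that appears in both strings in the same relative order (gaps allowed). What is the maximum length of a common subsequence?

8

One common subsequence of length 8: B [1,2]; then L [2,3]; then B [3,4]; then K [4,6]; then G [6,7]; then G [11,9]; then K [12,10]; then K [13,12]. Since dp[15][13] = 8, nothing longer is possible.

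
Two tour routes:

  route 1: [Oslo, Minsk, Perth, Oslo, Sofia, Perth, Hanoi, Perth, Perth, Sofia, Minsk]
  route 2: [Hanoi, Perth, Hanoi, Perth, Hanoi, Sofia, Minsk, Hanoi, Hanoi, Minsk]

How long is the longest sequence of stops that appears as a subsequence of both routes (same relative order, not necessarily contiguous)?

5

Match Perth (route 1 #3, route 2 #2) → Perth (route 1 #6, route 2 #4) → Hanoi (route 1 #7, route 2 #5) → Sofia (route 1 #10, route 2 #6) → Minsk (route 1 #11, route 2 #10) — 5 stops in the same relative order in both, and the DP table's final entry dp[11][10] is also 5, so no common subsequence is longer.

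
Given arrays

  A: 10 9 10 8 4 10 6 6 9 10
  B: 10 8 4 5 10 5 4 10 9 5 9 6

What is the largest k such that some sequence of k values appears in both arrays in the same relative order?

5

One common subsequence of length 5: 10 (A #1, B #1), then 10 (A #3, B #5), then 4 (A #5, B #7), then 10 (A #6, B #8), then 6 (A #8, B #12). Since dp[10][12] = 5, nothing longer is possible.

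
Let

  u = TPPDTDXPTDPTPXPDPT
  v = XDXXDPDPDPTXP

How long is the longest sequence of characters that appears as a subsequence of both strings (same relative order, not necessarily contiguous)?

Taking P at u[3]=v[6], then D at u[6]=v[7], then P at u[8]=v[8], then D at u[10]=v[9], then P at u[11]=v[10], then T at u[12]=v[11], then X at u[14]=v[12], then P at u[17]=v[13] gives a common subsequence of length 8, and the DP table's final entry dp[18][13] is also 8, so no common subsequence is longer.

8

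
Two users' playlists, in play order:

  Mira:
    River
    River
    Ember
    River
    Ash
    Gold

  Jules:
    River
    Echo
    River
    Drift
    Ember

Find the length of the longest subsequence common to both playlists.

Pick River (Mira #1, Jules #1); then River (Mira #2, Jules #3); then Ember (Mira #3, Jules #5); all 3 songs appear in both, in order, and the DP table's final entry dp[6][5] is also 3, so no common subsequence is longer.

3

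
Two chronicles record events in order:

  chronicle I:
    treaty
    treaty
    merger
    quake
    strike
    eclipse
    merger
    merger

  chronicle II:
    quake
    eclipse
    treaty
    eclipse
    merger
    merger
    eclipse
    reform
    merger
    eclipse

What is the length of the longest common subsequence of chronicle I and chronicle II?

4

Taking treaty (chronicle I #1, chronicle II #3); then merger (chronicle I #3, chronicle II #6); then eclipse (chronicle I #6, chronicle II #7); then merger (chronicle I #7, chronicle II #9) gives a common subsequence of length 4, and the DP table's final entry dp[8][10] is also 4, so no common subsequence is longer.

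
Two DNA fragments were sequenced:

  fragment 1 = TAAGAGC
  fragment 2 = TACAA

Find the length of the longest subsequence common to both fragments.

Pick T at fragment 1[1]=fragment 2[1], then A at fragment 1[2]=fragment 2[2], then A at fragment 1[3]=fragment 2[4], then A at fragment 1[5]=fragment 2[5]; all 4 bases appear in both, in order. The LCS DP gives dp[7][5] = 4, so this is optimal.

4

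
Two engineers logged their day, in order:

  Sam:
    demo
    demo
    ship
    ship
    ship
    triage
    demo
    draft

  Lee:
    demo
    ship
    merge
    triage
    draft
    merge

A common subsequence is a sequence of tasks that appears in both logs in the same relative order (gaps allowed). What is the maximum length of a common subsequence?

4

Match demo (Sam #2, Lee #1), ship (Sam #3, Lee #2), triage (Sam #6, Lee #4), draft (Sam #8, Lee #5) — 4 tasks in the same relative order in both. The LCS DP gives dp[8][6] = 4, so this is optimal.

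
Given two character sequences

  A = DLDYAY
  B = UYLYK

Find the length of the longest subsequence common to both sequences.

Taking L [2,3], then Y [4,4] gives a common subsequence of length 2. dp[6][5] = 2 confirms this is the maximum.

2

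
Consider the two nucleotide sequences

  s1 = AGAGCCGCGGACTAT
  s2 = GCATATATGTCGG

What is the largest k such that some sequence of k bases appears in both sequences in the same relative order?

Taking A at s1[1]=s2[5], then A at s1[3]=s2[7], then G at s1[4]=s2[9], then C at s1[8]=s2[11], then G at s1[9]=s2[12], then G at s1[10]=s2[13] gives a common subsequence of length 6. The LCS DP gives dp[15][13] = 6, so this is optimal.

6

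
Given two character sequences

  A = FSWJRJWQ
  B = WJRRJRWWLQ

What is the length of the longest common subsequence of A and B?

6

Pick W at A[3]=B[1], J at A[4]=B[2], R at A[5]=B[4], J at A[6]=B[5], W at A[7]=B[8], Q at A[8]=B[10]; all 6 characters appear in both, in order. The LCS DP gives dp[8][10] = 6, so this is optimal.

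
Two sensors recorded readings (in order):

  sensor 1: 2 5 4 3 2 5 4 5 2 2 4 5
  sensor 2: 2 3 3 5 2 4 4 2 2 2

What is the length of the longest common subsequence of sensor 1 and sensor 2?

Match 2 (sensor 1 #1, sensor 2 #1); then 5 (sensor 1 #2, sensor 2 #4); then 4 (sensor 1 #3, sensor 2 #7); then 2 (sensor 1 #5, sensor 2 #8); then 2 (sensor 1 #9, sensor 2 #9); then 2 (sensor 1 #10, sensor 2 #10) — 6 values in the same relative order in both. dp[12][10] = 6 confirms this is the maximum.

6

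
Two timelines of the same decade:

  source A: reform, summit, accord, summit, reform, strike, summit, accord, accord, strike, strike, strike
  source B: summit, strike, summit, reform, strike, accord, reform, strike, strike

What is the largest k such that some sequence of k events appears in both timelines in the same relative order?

7

Pick summit at source A[2]=source B[1]; then summit at source A[4]=source B[3]; then reform at source A[5]=source B[4]; then strike at source A[6]=source B[5]; then accord at source A[8]=source B[6]; then strike at source A[11]=source B[8]; then strike at source A[12]=source B[9]; all 7 events appear in both, in order. Since dp[12][9] = 7, nothing longer is possible.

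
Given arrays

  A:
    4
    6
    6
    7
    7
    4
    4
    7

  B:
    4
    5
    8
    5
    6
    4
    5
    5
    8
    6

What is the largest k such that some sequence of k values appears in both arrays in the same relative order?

3

Match 4 [1,1]; then 6 [2,5]; then 6 [3,10] — 3 values in the same relative order in both. The LCS DP gives dp[8][10] = 3, so this is optimal.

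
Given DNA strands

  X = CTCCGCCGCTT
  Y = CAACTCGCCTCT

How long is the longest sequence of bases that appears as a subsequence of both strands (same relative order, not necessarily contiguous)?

8

Let dp[i][j] be the LCS length of the first i bases of X and the first j bases of Y. dp[i][j] = dp[i-1][j-1]+1 when the i-th and j-th bases match, else max(dp[i-1][j], dp[i][j-1]).
    ·  C  A  A  C  T  C  G  C  C  T  C  T
 ·  0  0  0  0  0  0  0  0  0  0  0  0  0
 C  0  1  1  1  1  1  1  1  1  1  1  1  1
 T  0  1  1  1  1  2  2  2  2  2  2  2  2
 C  0  1  1  1  2  2  3  3  3  3  3  3  3
 C  0  1  1  1  2  2  3  3  4  4  4  4  4
 G  0  1  1  1  2  2  3  4  4  4  4  4  4
 C  0  1  1  1  2  2  3  4  5  5  5  5  5
 C  0  1  1  1  2  2  3  4  5  6  6  6  6
 G  0  1  1  1  2  2  3  4  5  6  6  6  6
 C  0  1  1  1  2  2  3  4  5  6  6  7  7
 T  0  1  1  1  2  3  3  4  5  6  7  7  8
 T  0  1  1  1  2  3  3  4  5  6  7  7  8
dp[11][12] = 8. One LCS (by backtracking along matches): CTCGCCCT.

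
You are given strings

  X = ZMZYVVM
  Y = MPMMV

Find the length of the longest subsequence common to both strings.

Let dp[i][j] be the LCS length of the first i characters of X and the first j characters of Y. dp[i][j] = dp[i-1][j-1]+1 when the i-th and j-th characters match, else max(dp[i-1][j], dp[i][j-1]).
    ·  M  P  M  M  V
 ·  0  0  0  0  0  0
 Z  0  0  0  0  0  0
 M  0  1  1  1  1  1
 Z  0  1  1  1  1  1
 Y  0  1  1  1  1  1
 V  0  1  1  1  1  2
 V  0  1  1  1  1  2
 M  0  1  1  2  2  2
dp[7][5] = 2. One LCS (by backtracking along matches): MV.

2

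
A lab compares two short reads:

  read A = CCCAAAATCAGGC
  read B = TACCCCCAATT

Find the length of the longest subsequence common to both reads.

6

Pick C (read A #1, read B #5) → C (read A #2, read B #6) → C (read A #3, read B #7) → A (read A #4, read B #8) → A (read A #5, read B #9) → T (read A #8, read B #11); all 6 bases appear in both, in order, and the DP table's final entry dp[13][11] is also 6, so no common subsequence is longer.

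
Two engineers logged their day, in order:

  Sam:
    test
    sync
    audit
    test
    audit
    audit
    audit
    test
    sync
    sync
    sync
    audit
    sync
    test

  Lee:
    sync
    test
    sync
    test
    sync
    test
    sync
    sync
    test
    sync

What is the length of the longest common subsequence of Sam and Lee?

Taking test (Sam #1, Lee #2), sync (Sam #2, Lee #3), test (Sam #4, Lee #4), test (Sam #8, Lee #6), sync (Sam #9, Lee #7), sync (Sam #10, Lee #8), sync (Sam #13, Lee #10) gives a common subsequence of length 7. The LCS DP gives dp[14][10] = 7, so this is optimal.

7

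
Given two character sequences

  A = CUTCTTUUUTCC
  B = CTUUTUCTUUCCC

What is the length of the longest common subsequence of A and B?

9

Pick C [1,1]; then U [2,4]; then T [3,5]; then C [4,7]; then T [6,8]; then U [7,9]; then U [8,10]; then C [11,12]; then C [12,13]; all 9 characters appear in both, in order. The LCS DP gives dp[12][13] = 9, so this is optimal.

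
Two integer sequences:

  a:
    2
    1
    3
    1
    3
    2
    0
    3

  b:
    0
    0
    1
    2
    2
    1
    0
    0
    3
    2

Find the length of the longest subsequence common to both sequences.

Taking 2 at a[1]=b[5] → 1 at a[2]=b[6] → 3 at a[5]=b[9] → 2 at a[6]=b[10] gives a common subsequence of length 4. Since dp[8][10] = 4, nothing longer is possible.

4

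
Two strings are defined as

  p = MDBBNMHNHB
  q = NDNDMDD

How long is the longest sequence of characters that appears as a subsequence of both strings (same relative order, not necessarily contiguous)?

One common subsequence of length 3: D [2,2]; then N [5,3]; then M [6,5], and the DP table's final entry dp[10][7] is also 3, so no common subsequence is longer.

3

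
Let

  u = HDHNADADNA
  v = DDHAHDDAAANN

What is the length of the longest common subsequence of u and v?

Match D (u #2, v #2); then H (u #3, v #3); then A (u #5, v #4); then D (u #6, v #7); then A (u #7, v #10); then N (u #9, v #12) — 6 characters in the same relative order in both. The LCS DP gives dp[10][12] = 6, so this is optimal.

6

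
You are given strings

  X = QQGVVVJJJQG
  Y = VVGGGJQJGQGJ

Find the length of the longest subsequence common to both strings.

Pick V at X[4]=Y[1] → V at X[5]=Y[2] → J at X[7]=Y[6] → J at X[8]=Y[8] → Q at X[10]=Y[10] → G at X[11]=Y[11]; all 6 characters appear in both, in order. The LCS DP gives dp[11][12] = 6, so this is optimal.

6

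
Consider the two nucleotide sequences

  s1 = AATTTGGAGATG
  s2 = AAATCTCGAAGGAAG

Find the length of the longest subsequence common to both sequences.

9

Pick A (s1 #1, s2 #2) → A (s1 #2, s2 #3) → T (s1 #3, s2 #4) → T (s1 #4, s2 #6) → G (s1 #6, s2 #11) → G (s1 #7, s2 #12) → A (s1 #8, s2 #13) → A (s1 #10, s2 #14) → G (s1 #12, s2 #15); all 9 bases appear in both, in order. Since dp[12][15] = 9, nothing longer is possible.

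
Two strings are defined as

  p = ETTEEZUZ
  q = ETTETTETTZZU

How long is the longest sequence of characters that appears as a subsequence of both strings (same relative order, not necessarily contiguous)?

7

Let dp[i][j] be the LCS length of the first i characters of p and the first j characters of q. dp[i][j] = dp[i-1][j-1]+1 when the i-th and j-th characters match, else max(dp[i-1][j], dp[i][j-1]).
    ·  E  T  T  E  T  T  E  T  T  Z  Z  U
 ·  0  0  0  0  0  0  0  0  0  0  0  0  0
 E  0  1  1  1  1  1  1  1  1  1  1  1  1
 T  0  1  2  2  2  2  2  2  2  2  2  2  2
 T  0  1  2  3  3  3  3  3  3  3  3  3  3
 E  0  1  2  3  4  4  4  4  4  4  4  4  4
 E  0  1  2  3  4  4  4  5  5  5  5  5  5
 Z  0  1  2  3  4  4  4  5  5  5  6  6  6
 U  0  1  2  3  4  4  4  5  5  5  6  6  7
 Z  0  1  2  3  4  4  4  5  5  5  6  7  7
dp[8][12] = 7. One LCS (by backtracking along matches): ETTEEZU.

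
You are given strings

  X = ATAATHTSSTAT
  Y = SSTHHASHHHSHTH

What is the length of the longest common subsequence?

Taking T [2,3], A [3,6], H [6,10], S [8,11], T [10,13] gives a common subsequence of length 5, and the DP table's final entry dp[12][14] is also 5, so no common subsequence is longer.

5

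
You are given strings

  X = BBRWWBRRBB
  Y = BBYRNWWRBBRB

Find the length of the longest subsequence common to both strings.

Let dp[i][j] be the LCS length of the first i characters of X and the first j characters of Y. dp[i][j] = dp[i-1][j-1]+1 when the i-th and j-th characters match, else max(dp[i-1][j], dp[i][j-1]).
    ·  B  B  Y  R  N  W  W  R  B  B  R  B
 ·  0  0  0  0  0  0  0  0  0  0  0  0  0
 B  0  1  1  1  1  1  1  1  1  1  1  1  1
 B  0  1  2  2  2  2  2  2  2  2  2  2  2
 R  0  1  2  2  3  3  3  3  3  3  3  3  3
 W  0  1  2  2  3  3  4  4  4  4  4  4  4
 W  0  1  2  2  3  3  4  5  5  5  5  5  5
 B  0  1  2  2  3  3  4  5  5  6  6  6  6
 R  0  1  2  2  3  3  4  5  6  6  6  7  7
 R  0  1  2  2  3  3  4  5  6  6  6  7  7
 B  0  1  2  2  3  3  4  5  6  7  7  7  8
 B  0  1  2  2  3  3  4  5  6  7  8  8  8
dp[10][12] = 8. One LCS (by backtracking along matches): BBRWWBRB.

8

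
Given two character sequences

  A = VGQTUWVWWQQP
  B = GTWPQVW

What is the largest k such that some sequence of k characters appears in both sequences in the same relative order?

5

Match G (A #2, B #1); then T (A #4, B #2); then W (A #6, B #3); then V (A #7, B #6); then W (A #9, B #7) — 5 characters in the same relative order in both, and the DP table's final entry dp[12][7] is also 5, so no common subsequence is longer.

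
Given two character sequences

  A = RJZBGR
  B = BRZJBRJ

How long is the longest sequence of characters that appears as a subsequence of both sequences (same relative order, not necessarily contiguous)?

4

Match R (A #1, B #2); then J (A #2, B #4); then B (A #4, B #5); then R (A #6, B #6) — 4 characters in the same relative order in both. dp[6][7] = 4 confirms this is the maximum.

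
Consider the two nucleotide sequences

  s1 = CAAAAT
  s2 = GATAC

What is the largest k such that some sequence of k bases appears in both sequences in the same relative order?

Taking A [2,2] → A [3,4] gives a common subsequence of length 2. Since dp[6][5] = 2, nothing longer is possible.

2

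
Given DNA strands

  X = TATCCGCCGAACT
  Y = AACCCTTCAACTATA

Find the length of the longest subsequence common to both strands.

9

Pick A (X #2, Y #2), C (X #4, Y #3), C (X #5, Y #4), C (X #7, Y #5), C (X #8, Y #8), A (X #10, Y #9), A (X #11, Y #10), C (X #12, Y #11), T (X #13, Y #14); all 9 bases appear in both, in order. dp[13][15] = 9 confirms this is the maximum.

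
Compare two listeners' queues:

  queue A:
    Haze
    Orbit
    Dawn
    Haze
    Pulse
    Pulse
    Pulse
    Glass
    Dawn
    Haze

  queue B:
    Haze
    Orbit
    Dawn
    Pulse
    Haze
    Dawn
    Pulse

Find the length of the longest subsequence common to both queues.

Match Haze (queue A #1, queue B #1), then Orbit (queue A #2, queue B #2), then Dawn (queue A #3, queue B #3), then Haze (queue A #4, queue B #5), then Pulse (queue A #7, queue B #7) — 5 songs in the same relative order in both. dp[10][7] = 5 confirms this is the maximum.

5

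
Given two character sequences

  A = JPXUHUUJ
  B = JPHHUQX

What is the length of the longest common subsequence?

Match J at A[1]=B[1], then P at A[2]=B[2], then H at A[5]=B[4], then U at A[6]=B[5] — 4 characters in the same relative order in both, and the DP table's final entry dp[8][7] is also 4, so no common subsequence is longer.

4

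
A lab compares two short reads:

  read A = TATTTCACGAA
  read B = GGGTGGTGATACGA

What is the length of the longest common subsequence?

Pick T at read A[1]=read B[7] → A at read A[2]=read B[9] → T at read A[5]=read B[10] → A at read A[7]=read B[11] → C at read A[8]=read B[12] → G at read A[9]=read B[13] → A at read A[11]=read B[14]; all 7 bases appear in both, in order, and the DP table's final entry dp[11][14] is also 7, so no common subsequence is longer.

7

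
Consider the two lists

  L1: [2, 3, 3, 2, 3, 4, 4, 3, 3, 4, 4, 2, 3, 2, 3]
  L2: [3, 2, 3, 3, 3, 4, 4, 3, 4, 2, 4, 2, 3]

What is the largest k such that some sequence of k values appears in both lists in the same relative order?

Match 2 [1,2], then 3 [2,3], then 3 [3,4], then 3 [5,5], then 4 [6,6], then 4 [7,7], then 3 [9,8], then 4 [10,9], then 4 [11,11], then 2 [14,12], then 3 [15,13] — 11 values in the same relative order in both, and the DP table's final entry dp[15][13] is also 11, so no common subsequence is longer.

11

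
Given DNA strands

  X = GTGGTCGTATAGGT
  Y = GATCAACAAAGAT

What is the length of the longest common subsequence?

7

Taking G (X #1, Y #1); then T (X #2, Y #3); then C (X #6, Y #7); then A (X #9, Y #9); then A (X #11, Y #10); then G (X #12, Y #11); then T (X #14, Y #13) gives a common subsequence of length 7. Since dp[14][13] = 7, nothing longer is possible.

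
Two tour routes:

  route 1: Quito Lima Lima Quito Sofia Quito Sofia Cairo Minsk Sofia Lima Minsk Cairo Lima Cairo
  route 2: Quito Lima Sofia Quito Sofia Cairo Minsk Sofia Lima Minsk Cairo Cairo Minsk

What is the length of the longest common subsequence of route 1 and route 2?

12

Pick Quito (route 1 #1, route 2 #1), Lima (route 1 #3, route 2 #2), Sofia (route 1 #5, route 2 #3), Quito (route 1 #6, route 2 #4), Sofia (route 1 #7, route 2 #5), Cairo (route 1 #8, route 2 #6), Minsk (route 1 #9, route 2 #7), Sofia (route 1 #10, route 2 #8), Lima (route 1 #11, route 2 #9), Minsk (route 1 #12, route 2 #10), Cairo (route 1 #13, route 2 #11), Cairo (route 1 #15, route 2 #12); all 12 stops appear in both, in order. The LCS DP gives dp[15][13] = 12, so this is optimal.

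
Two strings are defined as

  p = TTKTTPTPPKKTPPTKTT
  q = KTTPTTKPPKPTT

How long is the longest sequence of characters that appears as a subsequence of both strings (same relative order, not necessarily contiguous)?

11

Pick K at p[3]=q[1] → T at p[4]=q[2] → T at p[5]=q[3] → P at p[6]=q[4] → T at p[7]=q[6] → P at p[8]=q[8] → P at p[9]=q[9] → K at p[11]=q[10] → P at p[14]=q[11] → T at p[17]=q[12] → T at p[18]=q[13]; all 11 characters appear in both, in order. dp[18][13] = 11 confirms this is the maximum.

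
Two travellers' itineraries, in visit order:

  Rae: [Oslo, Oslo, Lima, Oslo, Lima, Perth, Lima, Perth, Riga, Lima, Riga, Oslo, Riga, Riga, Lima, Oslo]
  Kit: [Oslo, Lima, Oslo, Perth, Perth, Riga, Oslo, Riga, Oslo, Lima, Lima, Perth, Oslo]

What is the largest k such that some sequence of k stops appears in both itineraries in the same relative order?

10

Match Oslo (Rae #2, Kit #1) → Lima (Rae #3, Kit #2) → Oslo (Rae #4, Kit #3) → Perth (Rae #6, Kit #4) → Perth (Rae #8, Kit #5) → Riga (Rae #9, Kit #6) → Riga (Rae #11, Kit #8) → Oslo (Rae #12, Kit #9) → Lima (Rae #15, Kit #11) → Oslo (Rae #16, Kit #13) — 10 stops in the same relative order in both. Since dp[16][13] = 10, nothing longer is possible.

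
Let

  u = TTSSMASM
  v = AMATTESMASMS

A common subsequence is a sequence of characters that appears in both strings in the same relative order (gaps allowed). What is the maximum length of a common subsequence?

7

Taking T (u #1, v #4) → T (u #2, v #5) → S (u #4, v #7) → M (u #5, v #8) → A (u #6, v #9) → S (u #7, v #10) → M (u #8, v #11) gives a common subsequence of length 7. Since dp[8][12] = 7, nothing longer is possible.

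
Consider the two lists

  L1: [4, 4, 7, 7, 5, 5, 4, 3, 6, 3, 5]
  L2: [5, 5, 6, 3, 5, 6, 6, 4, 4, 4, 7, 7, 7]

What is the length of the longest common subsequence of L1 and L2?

Match 5 at L1[5]=L2[1]; then 5 at L1[6]=L2[2]; then 6 at L1[9]=L2[3]; then 3 at L1[10]=L2[4]; then 5 at L1[11]=L2[5] — 5 values in the same relative order in both. Since dp[11][13] = 5, nothing longer is possible.

5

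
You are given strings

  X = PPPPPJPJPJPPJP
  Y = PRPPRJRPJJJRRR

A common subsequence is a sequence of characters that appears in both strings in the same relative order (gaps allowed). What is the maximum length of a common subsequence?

Match P (X #1, Y #1); then P (X #2, Y #3); then P (X #3, Y #4); then J (X #6, Y #6); then P (X #7, Y #8); then J (X #8, Y #9); then J (X #10, Y #10); then J (X #13, Y #11) — 8 characters in the same relative order in both. dp[14][14] = 8 confirms this is the maximum.

8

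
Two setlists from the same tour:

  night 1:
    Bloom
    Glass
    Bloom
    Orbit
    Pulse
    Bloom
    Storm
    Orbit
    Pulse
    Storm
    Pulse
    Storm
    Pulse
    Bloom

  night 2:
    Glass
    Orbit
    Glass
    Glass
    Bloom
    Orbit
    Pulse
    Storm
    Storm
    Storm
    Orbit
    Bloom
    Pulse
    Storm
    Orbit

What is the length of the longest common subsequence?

Match Glass at night 1[2]=night 2[4]; then Bloom at night 1[3]=night 2[5]; then Orbit at night 1[4]=night 2[6]; then Pulse at night 1[5]=night 2[7]; then Storm at night 1[7]=night 2[10]; then Orbit at night 1[8]=night 2[11]; then Pulse at night 1[9]=night 2[13]; then Storm at night 1[10]=night 2[14] — 8 songs in the same relative order in both. Since dp[14][15] = 8, nothing longer is possible.

8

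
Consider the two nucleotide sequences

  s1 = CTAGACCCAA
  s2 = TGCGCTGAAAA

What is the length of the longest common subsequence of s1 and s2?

Pick C at s1[1]=s2[5], then T at s1[2]=s2[6], then A at s1[3]=s2[8], then A at s1[5]=s2[9], then A at s1[9]=s2[10], then A at s1[10]=s2[11]; all 6 bases appear in both, in order. dp[10][11] = 6 confirms this is the maximum.

6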